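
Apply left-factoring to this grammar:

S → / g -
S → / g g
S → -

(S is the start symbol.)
S → / g S'
S' → -
S' → g
S → -

Left-factoring transforms A → αβ₁ | αβ₂ into A → αA' and A' → β₁ | β₂
(α is the longest common prefix among the alternatives). Repeat until
no nonterminal has two alternatives with a common prefix.

Round 1: S has alternatives sharing prefix '/ g'. Introduce S': S → / g S'
  Add: S' → -
  Add: S' → g

No remaining common prefixes — done.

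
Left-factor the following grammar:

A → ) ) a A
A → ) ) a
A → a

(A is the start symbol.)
A → ) ) a A'
A' → A
A' → ε
A → a

Left-factoring transforms A → αβ₁ | αβ₂ into A → αA' and A' → β₁ | β₂
(α is the longest common prefix among the alternatives). Repeat until
no nonterminal has two alternatives with a common prefix.

Round 1: A has alternatives sharing prefix ') ) a'. Introduce A': A → ) ) a A'
  Add: A' → A
  Add: A' → ε

No remaining common prefixes — done.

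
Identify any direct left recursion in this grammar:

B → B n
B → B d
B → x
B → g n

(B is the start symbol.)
Direct left recursion occurs when N → N α for some non-terminal N (the right-hand side begins with the left-hand side itself).

B → B n: LEFT RECURSIVE (starts with B)
B → B d: LEFT RECURSIVE (starts with B)
B → x: starts with x
B → g n: starts with g

The grammar has direct left recursion on: B.

Answer: Yes, B is left-recursive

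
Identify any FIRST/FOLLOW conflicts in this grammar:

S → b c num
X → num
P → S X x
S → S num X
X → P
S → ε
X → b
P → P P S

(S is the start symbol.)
Yes. S → b c num with FOLLOW(S) on { 'b' }; S → S num X with FOLLOW(S) on { 'b', 'num' }

Nullable non-terminals: S.
FIRST sets used below: FIRST(S) = { 'b', 'num', ε }

S: nullable alternative(s) S → ε; FOLLOW(S) = { $, 'b', 'num', 'x' }
  S → b c num: FIRST \ {ε} = { 'b' } — overlaps FOLLOW(S) on { 'b' }: CONFLICT
  S → S num X: FIRST \ {ε} = { 'b', 'num' } — overlaps FOLLOW(S) on { 'b', 'num' }: CONFLICT
  S → ε: FIRST \ {ε} = { } — this is the only nullable alternative, skip

P, X have no nullable alternative, so no FIRST/FOLLOW check is needed there.

So the grammar has 2 FIRST/FOLLOW conflicts (marked CONFLICT above).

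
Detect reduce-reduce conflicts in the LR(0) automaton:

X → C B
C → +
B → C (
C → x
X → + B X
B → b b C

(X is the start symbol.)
A reduce-reduce conflict occurs when an LR(0) state has two complete items [A → α .] and [B → β .] — both call for a reduction, and with no lookahead the parser cannot choose between them.

Augment with X' → X and build the canonical LR(0) collection (I0 = CLOSURE({[X' → . X]}), then GOTO on every symbol after a dot until no new states appear). It has 14 states:
  I0: { [C → . +], [C → . x], [X → . + B X], [X → . C B], [X' → . X] }  — shift
  I1: { [B → . C (], [B → . b b C], [C → + .], [C → . +], [C → . x], [X → + . B X] }  — shift, reduce
  I2: { [B → . C (], [B → . b b C], [C → . +], [C → . x], [X → C . B] }  — shift
  I3: { [X' → X .] }  — accept
  I4: { [C → x .] }  — reduce
  I5: { [C → + .] }  — reduce
  I6: { [X → C B .] }  — reduce
  I7: { [B → C . (] }  — shift
  I8: { [B → b . b C] }  — shift
  I9: { [B → b b . C], [C → . +], [C → . x] }  — shift
  I10: { [B → b b C .] }  — reduce
  I11: { [B → C ( .] }  — reduce
  I12: { [C → . +], [C → . x], [X → + B . X], [X → . + B X], [X → . C B] }  — shift
  I13: { [X → + B X .] }  — reduce

No state contains more than one complete item.

Answer: No reduce-reduce conflicts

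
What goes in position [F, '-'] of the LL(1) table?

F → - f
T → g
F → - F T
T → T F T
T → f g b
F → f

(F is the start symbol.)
F → - f, F → - F T

To find M[F, '-'], we find productions for F where '-' is in the predict set (PREDICT(N → α) = (FIRST(α) \ {ε}) ∪ (FOLLOW(N) if α ⇒* ε)).

F → - f: PREDICT = { '-' }
  '-' is in predict set, so this production goes in M[F, '-']
F → - F T: PREDICT = { '-' }
  '-' is in predict set, so this production goes in M[F, '-']
F → f: PREDICT = { 'f' }

M[F, '-'] = F → - f, F → - F T  (a multiply-defined cell — the grammar is not LL(1))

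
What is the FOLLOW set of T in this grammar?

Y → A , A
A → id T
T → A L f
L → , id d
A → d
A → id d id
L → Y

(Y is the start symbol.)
In A → id T: T is at the end, add FOLLOW(A)

The FOLLOW sets referred to above (computed the same way, to a fixed point):
  FOLLOW(A) = { $, ',', 'd', 'f', 'id' }

Taking the union: FOLLOW(T) = { $, ',', 'd', 'f', 'id' }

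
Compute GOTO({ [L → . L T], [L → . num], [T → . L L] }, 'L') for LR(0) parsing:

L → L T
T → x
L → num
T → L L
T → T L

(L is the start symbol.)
{ [L → . L T], [L → . num], [L → L . T], [T → . L L], [T → . T L], [T → . x], [T → L . L] }

GOTO(I, 'L') = CLOSURE({ [A → αX.β] : [A → α.Xβ] ∈ I, X = 'L' })

Items with dot before 'L', with the dot advanced:
  [L → . L T] → [L → L . T]
  [T → . L L] → [T → L . L]
Closure of the advanced items:
  [L → L . T] has the dot before T: add [T → . x], [T → . L L], [T → . T L]
  [T → L . L] has the dot before L: add [L → . L T], [L → . num]

GOTO = { [L → . L T], [L → . num], [L → L . T], [T → . L L], [T → . T L], [T → . x], [T → L . L] }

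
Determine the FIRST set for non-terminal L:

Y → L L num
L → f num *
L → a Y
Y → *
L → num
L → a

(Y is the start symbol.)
To compute FIRST(L), examine every production with L on the left-hand side, reading each right-hand side left to right until a non-nullable symbol is reached.

From L → f num *:
  - f is a terminal: add 'f' and stop
From L → a Y:
  - a is a terminal: add 'a' and stop
From L → num:
  - num is a terminal: add 'num' and stop
From L → a:
  - a is a terminal: add 'a' and stop

Collecting: FIRST(L) = { 'a', 'f', 'num' }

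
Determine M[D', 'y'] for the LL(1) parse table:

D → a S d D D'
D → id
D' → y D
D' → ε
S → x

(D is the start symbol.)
D' → y D, D' → ε

To find M[D', 'y'], we find productions for D' where 'y' is in the predict set (PREDICT(N → α) = (FIRST(α) \ {ε}) ∪ (FOLLOW(N) if α ⇒* ε)).

Relevant sets:
  FOLLOW(D') = { $, 'y' }

D' → y D: PREDICT = { 'y' }
  'y' is in predict set, so this production goes in M[D', 'y']
D' → ε: PREDICT = { $, 'y' }
  'y' is in predict set, so this production goes in M[D', 'y']

M[D', 'y'] = D' → y D, D' → ε  (a multiply-defined cell — the grammar is not LL(1))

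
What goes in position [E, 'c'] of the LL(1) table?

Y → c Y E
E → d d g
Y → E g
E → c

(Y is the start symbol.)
E → c

To find M[E, 'c'], we find productions for E where 'c' is in the predict set (PREDICT(N → α) = (FIRST(α) \ {ε}) ∪ (FOLLOW(N) if α ⇒* ε)).

E → d d g: PREDICT = { 'd' }
E → c: PREDICT = { 'c' }
  'c' is in predict set, so this production goes in M[E, 'c']

M[E, 'c'] = E → c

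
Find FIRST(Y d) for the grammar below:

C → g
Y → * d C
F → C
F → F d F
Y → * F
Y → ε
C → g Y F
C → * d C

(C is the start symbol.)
FIRST sets of the non-terminals involved (from the grammar, by fixed-point iteration):
  FIRST(Y) = { '*', ε }

To compute FIRST(Y d), process the symbols left to right:
Symbol Y is a non-terminal. Add FIRST(Y) \ {ε} = { '*' }
Y is nullable (ε ∈ FIRST(Y)), continue to the next symbol.
Symbol d is a terminal. Add 'd' and stop.
FIRST(Y d) = { '*', 'd' }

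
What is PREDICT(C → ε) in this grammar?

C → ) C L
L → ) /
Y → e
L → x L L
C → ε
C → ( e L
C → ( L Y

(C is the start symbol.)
{ $, ')', 'x' }

PREDICT(C → ε) = (FIRST(RHS) \ {ε}) ∪ (FOLLOW(C) if ε ∈ FIRST(RHS), i.e. RHS ⇒* ε)
The right-hand side is ε (FIRST(ε) = { ε }), so the predict set is FOLLOW(C) = { $, ')', 'x' }
PREDICT(C → ε) = { $, ')', 'x' }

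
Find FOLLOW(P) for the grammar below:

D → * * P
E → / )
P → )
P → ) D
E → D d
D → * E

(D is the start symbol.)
{ $, 'd' }

In D → * * P: P is at the end, add FOLLOW(D)

The FOLLOW sets referred to above (computed the same way, to a fixed point):
  FOLLOW(D) = { $, 'd' }

Taking the union: FOLLOW(P) = { $, 'd' }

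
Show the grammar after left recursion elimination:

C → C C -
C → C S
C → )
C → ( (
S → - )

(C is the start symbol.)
C is directly left-recursive. The standard transformation for
  A → A α₁ | ... | A α_m | β₁ | ... | β_n
is
  A  → β₁ A' | ... | β_n A'
  A' → α₁ A' | ... | α_m A' | ε

C → ) becomes C → ) C'
C → ( ( becomes C → ( ( C'
C → C C - becomes C' → C - C'
C → C S becomes C' → S C'
Add C' → ε

Productions for other non-terminals are unchanged:
  S → - )

Resulting grammar:
C → ) C'
C → ( ( C'
C' → C - C'
C' → S C'
C' → ε
S → - )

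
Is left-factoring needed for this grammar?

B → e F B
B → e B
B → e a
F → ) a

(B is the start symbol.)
Left-factoring is needed when two productions for the same non-terminal
share a common prefix on the right-hand side.

Productions for B:
  B → e F B
  B → e B
  B → e a

Found common prefix 'e' in productions for B

Answer: Yes, B has productions with common prefix 'e'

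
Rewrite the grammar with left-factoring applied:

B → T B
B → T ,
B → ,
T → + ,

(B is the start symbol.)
B → T B'
B' → B
B' → ,
B → ,
T → + ,

Left-factoring transforms A → αβ₁ | αβ₂ into A → αA' and A' → β₁ | β₂
(α is the longest common prefix among the alternatives). Repeat until
no nonterminal has two alternatives with a common prefix.

Round 1: B has alternatives sharing prefix 'T'. Introduce B': B → T B'
  Add: B' → B
  Add: B' → ,

No remaining common prefixes — done.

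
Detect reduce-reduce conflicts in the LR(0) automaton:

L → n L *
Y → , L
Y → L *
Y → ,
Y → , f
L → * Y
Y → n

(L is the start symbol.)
Augment with L' → L and build the canonical LR(0) collection (I0 = CLOSURE({[L' → . L]}), then GOTO on every symbol after a dot until no new states appear). It has 13 states:
  I0: { [L → . * Y], [L → . n L *], [L' → . L] }  — shift
  I1: { [L → * . Y], [L → . * Y], [L → . n L *], [Y → . , L], [Y → . , f], [Y → . ,], [Y → . L *], [Y → . n] }  — shift
  I2: { [L' → L .] }  — accept
  I3: { [L → . * Y], [L → . n L *], [L → n . L *] }  — shift
  I4: { [L → n L . *] }  — shift
  I5: { [L → n L * .] }  — reduce
  I6: { [L → . * Y], [L → . n L *], [Y → , . L], [Y → , . f], [Y → , .] }  — shift, reduce
  I7: { [Y → L . *] }  — shift
  I8: { [L → * Y .] }  — reduce
  I9: { [L → . * Y], [L → . n L *], [L → n . L *], [Y → n .] }  — shift, reduce
  I10: { [Y → L * .] }  — reduce
  I11: { [Y → , L .] }  — reduce
  I12: { [Y → , f .] }  — reduce

No state contains more than one complete item.

Answer: No reduce-reduce conflicts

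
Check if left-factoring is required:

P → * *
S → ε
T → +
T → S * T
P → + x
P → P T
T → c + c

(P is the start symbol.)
No, left-factoring is not needed

Left-factoring is needed when two productions for the same non-terminal
share a common prefix on the right-hand side.

Productions for P:
  P → * *
  P → + x
  P → P T
Productions for T:
  T → +
  T → S * T
  T → c + c

No common prefixes found.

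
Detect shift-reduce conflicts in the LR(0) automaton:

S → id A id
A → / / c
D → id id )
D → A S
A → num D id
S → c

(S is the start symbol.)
A shift-reduce conflict occurs when an LR(0) state has both:
  - a complete (reduce) item [A → α .] (dot at the end), and
  - a shift item [B → β . c γ] (dot before a terminal).

Augment with S' → S and build the canonical LR(0) collection (I0 = CLOSURE({[S' → . S]}), then GOTO on every symbol after a dot until no new states appear). It has 17 states:
  I0: { [S → . c], [S → . id A id], [S' → . S] }  — shift
  I1: { [S' → S .] }  — accept
  I2: { [S → c .] }  — reduce
  I3: { [A → . / / c], [A → . num D id], [S → id . A id] }  — shift
  I4: { [A → / . / c] }  — shift
  I5: { [S → id A . id] }  — shift
  I6: { [A → . / / c], [A → . num D id], [A → num . D id], [D → . A S], [D → . id id )] }  — shift
  I7: { [D → A . S], [S → . c], [S → . id A id] }  — shift
  I8: { [A → num D . id] }  — shift
  I9: { [D → id . id )] }  — shift
  I10: { [D → id id . )] }  — shift
  I11: { [D → id id ) .] }  — reduce
  I12: { [A → num D id .] }  — reduce
  I13: { [D → A S .] }  — reduce
  I14: { [S → id A id .] }  — reduce
  I15: { [A → / / . c] }  — shift
  I16: { [A → / / c .] }  — reduce

No state contains both a complete item and a shift item.

Answer: No shift-reduce conflicts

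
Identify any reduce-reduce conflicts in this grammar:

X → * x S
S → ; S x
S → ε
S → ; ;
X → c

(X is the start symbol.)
A reduce-reduce conflict occurs when an LR(0) state has two complete items [A → α .] and [B → β .] — both call for a reduction, and with no lookahead the parser cannot choose between them.

Augment with X' → X and build the canonical LR(0) collection (I0 = CLOSURE({[X' → . X]}), then GOTO on every symbol after a dot until no new states appear). It has 10 states:
  I0: { [X → . * x S], [X → . c], [X' → . X] }  — shift
  I1: { [X → * . x S] }  — shift
  I2: { [X' → X .] }  — accept
  I3: { [X → c .] }  — reduce
  I4: { [S → . ; ;], [S → . ; S x], [S → .], [X → * x . S] }  — shift, reduce
  I5: { [S → . ; ;], [S → . ; S x], [S → .], [S → ; . ;], [S → ; . S x] }  — shift, reduce
  I6: { [X → * x S .] }  — reduce
  I7: { [S → . ; ;], [S → . ; S x], [S → .], [S → ; . ;], [S → ; . S x], [S → ; ; .] }  — shift, 2 reduces
  I8: { [S → ; S . x] }  — shift
  I9: { [S → ; S x .] }  — reduce

I7 contains complete items [S → .], [S → ; ; .] — reduce-reduce conflict.

Answer: Yes — I7: [S → .] vs [S → ; ; .]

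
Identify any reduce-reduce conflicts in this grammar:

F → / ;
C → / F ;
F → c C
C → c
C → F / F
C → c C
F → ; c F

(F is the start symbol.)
A reduce-reduce conflict occurs when an LR(0) state has two complete items [A → α .] and [B → β .] — both call for a reduction, and with no lookahead the parser cannot choose between them.

Augment with F' → F and build the canonical LR(0) collection (I0 = CLOSURE({[F' → . F]}), then GOTO on every symbol after a dot until no new states appear). It has 18 states:
  I0: { [F → . / ;], [F → . ; c F], [F → . c C], [F' → . F] }  — shift
  I1: { [F → / . ;] }  — shift
  I2: { [F → ; . c F] }  — shift
  I3: { [F' → F .] }  — accept
  I4: { [C → . / F ;], [C → . F / F], [C → . c C], [C → . c], [F → . / ;], [F → . ; c F], [F → . c C], [F → c . C] }  — shift
  I5: { [C → / . F ;], [F → . / ;], [F → . ; c F], [F → . c C], [F → / . ;] }  — shift
  I6: { [F → c C .] }  — reduce
  I7: { [C → F . / F] }  — shift
  I8: { [C → . / F ;], [C → . F / F], [C → . c C], [C → . c], [C → c . C], [C → c .], [F → . / ;], [F → . ; c F], [F → . c C], [F → c . C] }  — shift, reduce
  I9: { [C → c C .], [F → c C .] }  — 2 reduces
  I10: { [C → F / . F], [F → . / ;], [F → . ; c F], [F → . c C] }  — shift
  I11: { [C → F / F .] }  — reduce
  I12: { [F → / ; .], [F → ; . c F] }  — shift, reduce
  I13: { [C → / F . ;] }  — shift
  I14: { [C → / F ; .] }  — reduce
  I15: { [F → . / ;], [F → . ; c F], [F → . c C], [F → ; c . F] }  — shift
  I16: { [F → ; c F .] }  — reduce
  I17: { [F → / ; .] }  — reduce

I9 contains complete items [C → c C .], [F → c C .] — reduce-reduce conflict.

Answer: Yes — I9: [C → c C .] vs [F → c C .]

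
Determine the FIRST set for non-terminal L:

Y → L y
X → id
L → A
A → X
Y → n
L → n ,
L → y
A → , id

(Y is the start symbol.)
{ ',', 'id', 'n', 'y' }

To compute FIRST(L), examine every production with L on the left-hand side, reading each right-hand side left to right until a non-nullable symbol is reached.

FIRST sets of the other non-terminals involved (by the same procedure, iterated to a fixed point):
  FIRST(A) = { ',', 'id' }

From L → A:
  - A is a non-terminal: add FIRST(A) \ {ε} = { ',', 'id' }
    A is not nullable, so stop
From L → n ,:
  - n is a terminal: add 'n' and stop
From L → y:
  - y is a terminal: add 'y' and stop

Collecting: FIRST(L) = { ',', 'id', 'n', 'y' }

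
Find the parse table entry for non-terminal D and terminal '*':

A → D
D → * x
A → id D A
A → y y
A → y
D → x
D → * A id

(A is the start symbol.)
To find M[D, '*'], we find productions for D where '*' is in the predict set (PREDICT(N → α) = (FIRST(α) \ {ε}) ∪ (FOLLOW(N) if α ⇒* ε)).

D → * x: PREDICT = { '*' }
  '*' is in predict set, so this production goes in M[D, '*']
D → x: PREDICT = { 'x' }
D → * A id: PREDICT = { '*' }
  '*' is in predict set, so this production goes in M[D, '*']

M[D, '*'] = D → * x, D → * A id  (a multiply-defined cell — the grammar is not LL(1))

Answer: D → * x, D → * A id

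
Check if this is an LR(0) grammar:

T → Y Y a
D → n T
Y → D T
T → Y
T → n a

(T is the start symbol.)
A grammar is LR(0) if no state in the canonical LR(0) collection has:
  - both a shift item (dot before a terminal) and a complete item (shift-reduce conflict), or
  - two or more complete items (reduce-reduce conflict; the accept item [T' → T .] counts as a complete item here).

Augment with T' → T and build the canonical LR(0) collection (I0 = CLOSURE({[T' → . T]}), then GOTO on every symbol after a dot until no new states appear). It has 11 states:
  I0: { [D → . n T], [T → . Y Y a], [T → . Y], [T → . n a], [T' → . T], [Y → . D T] }  — shift
  I1: { [D → . n T], [T → . Y Y a], [T → . Y], [T → . n a], [Y → . D T], [Y → D . T] }  — shift
  I2: { [T' → T .] }  — accept
  I3: { [D → . n T], [T → Y . Y a], [T → Y .], [Y → . D T] }  — shift, reduce
  I4: { [D → . n T], [D → n . T], [T → . Y Y a], [T → . Y], [T → . n a], [T → n . a], [Y → . D T] }  — shift
  I5: { [D → n T .] }  — reduce
  I6: { [T → n a .] }  — reduce
  I7: { [T → Y Y . a] }  — shift
  I8: { [D → . n T], [D → n . T], [T → . Y Y a], [T → . Y], [T → . n a], [Y → . D T] }  — shift
  I9: { [T → Y Y a .] }  — reduce
  I10: { [Y → D T .] }  — reduce

Conflict in state I3:
  Shift-reduce conflict between [T → Y .] and [D → . n T]
So the grammar is NOT LR(0).

Answer: No. Shift-reduce conflict between [T → Y .] and [D → . n T]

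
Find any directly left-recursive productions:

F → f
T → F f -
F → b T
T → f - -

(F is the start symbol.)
No direct left recursion

F → f: starts with f
T → F f -: starts with F
F → b T: starts with b
T → f - -: starts with f

No direct left recursion found.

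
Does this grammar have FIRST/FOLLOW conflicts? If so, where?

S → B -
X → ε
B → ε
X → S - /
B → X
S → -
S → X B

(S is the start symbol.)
Nullable non-terminals: B, S, X.
FIRST sets used below: FIRST(X) = { '-', ε }, FIRST(B) = { '-', ε }, FIRST(S) = { '-', ε }

B: nullable alternative(s) B → ε, B → X; FOLLOW(B) = { $, '-' }
  B → ε: FIRST \ {ε} = { } — disjoint from FOLLOW(B)
  B → X: FIRST \ {ε} = { '-' } — overlaps FOLLOW(B) on { '-' }: CONFLICT

S: nullable alternative(s) S → X B; FOLLOW(S) = { $, '-' }
  S → B -: FIRST \ {ε} = { '-' } — overlaps FOLLOW(S) on { '-' }: CONFLICT
  S → -: FIRST \ {ε} = { '-' } — overlaps FOLLOW(S) on { '-' }: CONFLICT
  S → X B: FIRST \ {ε} = { '-' } — this is the only nullable alternative, skip

X: nullable alternative(s) X → ε; FOLLOW(X) = { $, '-' }
  X → ε: FIRST \ {ε} = { } — this is the only nullable alternative, skip
  X → S - /: FIRST \ {ε} = { '-' } — overlaps FOLLOW(X) on { '-' }: CONFLICT

So the grammar has 4 FIRST/FOLLOW conflicts (marked CONFLICT above).

Answer: Yes. S → B '-' with FOLLOW(S) on { '-' }; S → '-' with FOLLOW(S) on { '-' }; X → S '-' '/' with FOLLOW(X) on { '-' }; B → X with FOLLOW(B) on { '-' }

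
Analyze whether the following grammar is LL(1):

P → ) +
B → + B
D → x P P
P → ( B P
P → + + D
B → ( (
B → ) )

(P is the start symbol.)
Yes, the grammar is LL(1).

A grammar is LL(1) if for each non-terminal N with multiple productions, the predict sets of those productions are pairwise disjoint, where PREDICT(N → α) = (FIRST(α) \ {ε}) ∪ (FOLLOW(N) if α ⇒* ε).

For P:
  PREDICT(P → ')' '+') = { ')' }
  PREDICT(P → '(' B P) = { '(' }
  PREDICT(P → '+' '+' D) = { '+' }
For B:
  PREDICT(B → '+' B) = { '+' }
  PREDICT(B → '(' '(') = { '(' }
  PREDICT(B → ')' ')') = { ')' }
D has a single production, so nothing to check there.

All predict sets are disjoint. The grammar IS LL(1).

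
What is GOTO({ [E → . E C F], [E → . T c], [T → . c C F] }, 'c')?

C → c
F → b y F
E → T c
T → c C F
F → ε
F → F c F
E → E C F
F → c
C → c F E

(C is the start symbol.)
GOTO(I, 'c') = CLOSURE({ [A → αX.β] : [A → α.Xβ] ∈ I, X = 'c' })

Items with dot before 'c', with the dot advanced:
  [T → . c C F] → [T → c . C F]
Closure of the advanced items:
  [T → c . C F] has the dot before C: add [C → . c], [C → . c F E]

GOTO = { [C → . c F E], [C → . c], [T → c . C F] }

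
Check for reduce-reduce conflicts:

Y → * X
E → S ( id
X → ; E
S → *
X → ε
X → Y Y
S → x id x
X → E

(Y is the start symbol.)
Yes — I3: [S → * .] vs [X → .]

A reduce-reduce conflict occurs when an LR(0) state has two complete items [A → α .] and [B → β .] — both call for a reduction, and with no lookahead the parser cannot choose between them.

Augment with Y' → Y and build the canonical LR(0) collection (I0 = CLOSURE({[Y' → . Y]}), then GOTO on every symbol after a dot until no new states appear). It has 17 states:
  I0: { [Y → . * X], [Y' → . Y] }  — shift
  I1: { [E → . S ( id], [S → . *], [S → . x id x], [X → . ; E], [X → . E], [X → . Y Y], [X → .], [Y → * . X], [Y → . * X] }  — shift, reduce
  I2: { [Y' → Y .] }  — accept
  I3: { [E → . S ( id], [S → * .], [S → . *], [S → . x id x], [X → . ; E], [X → . E], [X → . Y Y], [X → .], [Y → * . X], [Y → . * X] }  — shift, 2 reduces
  I4: { [E → . S ( id], [S → . *], [S → . x id x], [X → ; . E] }  — shift
  I5: { [X → E .] }  — reduce
  I6: { [E → S . ( id] }  — shift
  I7: { [Y → * X .] }  — reduce
  I8: { [X → Y . Y], [Y → . * X] }  — shift
  I9: { [S → x . id x] }  — shift
  I10: { [S → x id . x] }  — shift
  I11: { [S → x id x .] }  — reduce
  I12: { [X → Y Y .] }  — reduce
  I13: { [E → S ( . id] }  — shift
  I14: { [E → S ( id .] }  — reduce
  I15: { [S → * .] }  — reduce
  I16: { [X → ; E .] }  — reduce

I3 contains complete items [S → * .], [X → .] — reduce-reduce conflict.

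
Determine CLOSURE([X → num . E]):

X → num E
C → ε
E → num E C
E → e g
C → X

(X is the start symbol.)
{ [E → . e g], [E → . num E C], [X → num . E] }

Start with: [X → num . E]
  [X → num . E] has the dot before E: add [E → . num E C], [E → . e g]
No further items can be added.

CLOSURE = { [E → . e g], [E → . num E C], [X → num . E] }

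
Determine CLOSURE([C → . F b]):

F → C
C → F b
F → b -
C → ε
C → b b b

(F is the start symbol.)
To compute CLOSURE, for each item [A → α.Bβ] where B is a non-terminal, add [B → .γ] for all productions B → γ; repeat for the newly added items until nothing changes.

Start with: [C → . F b]
  [C → . F b] has the dot before F: add [F → . C], [F → . b -]
  [F → . C] has the dot before C: add [C → .], [C → . b b b]
No further items can be added.

CLOSURE = { [C → . F b], [C → . b b b], [C → .], [F → . C], [F → . b -] }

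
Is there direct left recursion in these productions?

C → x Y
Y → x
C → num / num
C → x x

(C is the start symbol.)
No direct left recursion

Direct left recursion occurs when N → N α for some non-terminal N (the right-hand side begins with the left-hand side itself).

C → x Y: starts with x
Y → x: starts with x
C → num / num: starts with num
C → x x: starts with x

No direct left recursion found.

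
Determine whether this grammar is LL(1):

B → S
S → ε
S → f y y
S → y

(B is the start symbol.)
Yes, the grammar is LL(1).

A grammar is LL(1) if for each non-terminal N with multiple productions, the predict sets of those productions are pairwise disjoint, where PREDICT(N → α) = (FIRST(α) \ {ε}) ∪ (FOLLOW(N) if α ⇒* ε).

Relevant sets:
  FOLLOW(S) = { $ }

For S:
  PREDICT(S → ε) = { $ }
  PREDICT(S → f y y) = { 'f' }
  PREDICT(S → y) = { 'y' }
B has a single production, so nothing to check there.

All predict sets are disjoint. The grammar IS LL(1).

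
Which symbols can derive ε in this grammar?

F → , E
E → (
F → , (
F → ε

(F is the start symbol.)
{ 'F' }

ε-productions: F → ε
So F is immediately nullable.
No further non-terminal can be added: every production for the remaining non-terminals contains a terminal or a non-nullable non-terminal.
Nullable = { 'F' }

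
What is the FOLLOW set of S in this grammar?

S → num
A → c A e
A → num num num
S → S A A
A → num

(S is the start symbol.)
{ $, 'c', 'num' }

To compute FOLLOW(S), find every occurrence of S on a right-hand side N → α S β: add FIRST(β) \ {ε}, and if β is empty or nullable also add FOLLOW(N). Iterate to a fixed point.

S is the start symbol, so $ ∈ FOLLOW(S).
In S → S A A: S is followed by A A, add FIRST(A A) \ {ε} = { 'c', 'num' }

Taking the union: FOLLOW(S) = { $, 'c', 'num' }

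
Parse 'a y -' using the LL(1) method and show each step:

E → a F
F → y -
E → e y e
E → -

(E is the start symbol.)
LL(1) parsing maintains a stack (initially the start symbol over $) and the input. At each step: if the stack top is a terminal, match it against the current input token; if it is a non-terminal N, replace it with the RHS of M[N, lookahead] (the unique production whose predict set contains the lookahead).

Stack is shown with the top on the left.

Stack  Input    Action
----------------------
E $    a y - $  output E → a F
a F $  a y - $  match 'a'
F $    y - $    output F → y -
y - $  y - $    match 'y'
- $    - $      match '-'
$      $        accept

The string is accepted.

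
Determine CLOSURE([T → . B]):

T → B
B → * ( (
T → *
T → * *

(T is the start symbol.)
{ [B → . * ( (], [T → . B] }

Start with: [T → . B]
  [T → . B] has the dot before B: add [B → . * ( (]
No further items can be added.

CLOSURE = { [B → . * ( (], [T → . B] }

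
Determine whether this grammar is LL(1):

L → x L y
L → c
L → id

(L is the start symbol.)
Yes, the grammar is LL(1).

A grammar is LL(1) if for each non-terminal N with multiple productions, the predict sets of those productions are pairwise disjoint, where PREDICT(N → α) = (FIRST(α) \ {ε}) ∪ (FOLLOW(N) if α ⇒* ε).

For L:
  PREDICT(L → x L y) = { 'x' }
  PREDICT(L → c) = { 'c' }
  PREDICT(L → id) = { 'id' }

All predict sets are disjoint. The grammar IS LL(1).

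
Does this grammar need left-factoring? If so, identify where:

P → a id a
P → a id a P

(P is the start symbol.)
Left-factoring is needed when two productions for the same non-terminal
share a common prefix on the right-hand side.

Productions for P:
  P → a id a
  P → a id a P

Found common prefix 'a id a' in productions for P

Answer: Yes, P has productions with common prefix 'a id a'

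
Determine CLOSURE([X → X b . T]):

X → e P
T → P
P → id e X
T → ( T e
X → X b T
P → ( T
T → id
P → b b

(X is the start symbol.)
To compute CLOSURE, for each item [A → α.Bβ] where B is a non-terminal, add [B → .γ] for all productions B → γ; repeat for the newly added items until nothing changes.

Start with: [X → X b . T]
  [X → X b . T] has the dot before T: add [T → . P], [T → . ( T e], [T → . id]
  [T → . P] has the dot before P: add [P → . id e X], [P → . ( T], [P → . b b]
No further items can be added.

CLOSURE = { [P → . ( T], [P → . b b], [P → . id e X], [T → . ( T e], [T → . P], [T → . id], [X → X b . T] }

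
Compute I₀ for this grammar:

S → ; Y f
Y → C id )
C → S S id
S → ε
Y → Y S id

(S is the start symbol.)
{ [S → . ; Y f], [S → .], [S' → . S] }

First, augment the grammar with S' → S
I₀ = CLOSURE({ [S' → . S] }):
  [S' → . S] has the dot before S: add [S → . ; Y f], [S → .]
No further items can be added.

I₀ = { [S → . ; Y f], [S → .], [S' → . S] }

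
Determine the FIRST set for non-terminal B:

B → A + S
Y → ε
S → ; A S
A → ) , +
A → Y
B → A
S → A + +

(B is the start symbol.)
{ ')', '+', ε }

FIRST sets of the other non-terminals involved (by the same procedure, iterated to a fixed point):
  FIRST(A) = { ')', ε }

From B → A + S:
  - A is a non-terminal: add FIRST(A) \ {ε} = { ')' }
    A is nullable, so continue to the next symbol
  - '+' is a terminal: add '+' and stop
From B → A:
  - A is a non-terminal: add FIRST(A) \ {ε} = { ')' }
    A is nullable and nothing follows, so the whole right-hand side can vanish: ε ∈ FIRST(B)

Collecting: FIRST(B) = { ')', '+', ε }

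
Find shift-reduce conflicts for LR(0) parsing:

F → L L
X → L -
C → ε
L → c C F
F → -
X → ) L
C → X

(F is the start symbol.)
A shift-reduce conflict occurs when an LR(0) state has both:
  - a complete (reduce) item [A → α .] (dot at the end), and
  - a shift item [B → β . c γ] (dot before a terminal).

Augment with F' → F and build the canonical LR(0) collection (I0 = CLOSURE({[F' → . F]}), then GOTO on every symbol after a dot until no new states appear). It has 13 states:
  I0: { [F → . -], [F → . L L], [F' → . F], [L → . c C F] }  — shift
  I1: { [F → - .] }  — reduce
  I2: { [F' → F .] }  — accept
  I3: { [F → L . L], [L → . c C F] }  — shift
  I4: { [C → . X], [C → .], [L → . c C F], [L → c . C F], [X → . ) L], [X → . L -] }  — shift, reduce
  I5: { [L → . c C F], [X → ) . L] }  — shift
  I6: { [F → . -], [F → . L L], [L → . c C F], [L → c C . F] }  — shift
  I7: { [X → L . -] }  — shift
  I8: { [C → X .] }  — reduce
  I9: { [X → L - .] }  — reduce
  I10: { [L → c C F .] }  — reduce
  I11: { [X → ) L .] }  — reduce
  I12: { [F → L L .] }  — reduce

I4 contains reduce item [C → .] and shift items [L → . c C F], [X → . ) L] — shift-reduce conflict.

Answer: Yes — I4: [C → .] vs [L → . c C F]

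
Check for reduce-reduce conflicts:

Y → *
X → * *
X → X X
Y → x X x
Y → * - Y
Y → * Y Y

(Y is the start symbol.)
No reduce-reduce conflicts

A reduce-reduce conflict occurs when an LR(0) state has two complete items [A → α .] and [B → β .] — both call for a reduction, and with no lookahead the parser cannot choose between them.

Augment with Y' → Y and build the canonical LR(0) collection (I0 = CLOSURE({[Y' → . Y]}), then GOTO on every symbol after a dot until no new states appear). It has 13 states:
  I0: { [Y → . * - Y], [Y → . * Y Y], [Y → . *], [Y → . x X x], [Y' → . Y] }  — shift
  I1: { [Y → * . - Y], [Y → * . Y Y], [Y → * .], [Y → . * - Y], [Y → . * Y Y], [Y → . *], [Y → . x X x] }  — shift, reduce
  I2: { [Y' → Y .] }  — accept
  I3: { [X → . * *], [X → . X X], [Y → x . X x] }  — shift
  I4: { [X → * . *] }  — shift
  I5: { [X → . * *], [X → . X X], [X → X . X], [Y → x X . x] }  — shift
  I6: { [X → . * *], [X → . X X], [X → X . X], [X → X X .] }  — shift, reduce
  I7: { [Y → x X x .] }  — reduce
  I8: { [X → * * .] }  — reduce
  I9: { [Y → * - . Y], [Y → . * - Y], [Y → . * Y Y], [Y → . *], [Y → . x X x] }  — shift
  I10: { [Y → * Y . Y], [Y → . * - Y], [Y → . * Y Y], [Y → . *], [Y → . x X x] }  — shift
  I11: { [Y → * Y Y .] }  — reduce
  I12: { [Y → * - Y .] }  — reduce

No state contains more than one complete item.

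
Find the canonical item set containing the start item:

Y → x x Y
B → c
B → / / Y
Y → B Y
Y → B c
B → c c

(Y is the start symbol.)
{ [B → . / / Y], [B → . c c], [B → . c], [Y → . B Y], [Y → . B c], [Y → . x x Y], [Y' → . Y] }

First, augment the grammar with Y' → Y
I₀ = CLOSURE({ [Y' → . Y] }):
  [Y' → . Y] has the dot before Y: add [Y → . x x Y], [Y → . B Y], [Y → . B c]
  [Y → . B Y] has the dot before B: add [B → . c], [B → . / / Y], [B → . c c]
No further items can be added.

I₀ = { [B → . / / Y], [B → . c c], [B → . c], [Y → . B Y], [Y → . B c], [Y → . x x Y], [Y' → . Y] }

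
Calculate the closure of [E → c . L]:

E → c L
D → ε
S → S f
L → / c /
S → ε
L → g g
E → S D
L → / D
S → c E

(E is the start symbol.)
{ [E → c . L], [L → . / D], [L → . / c /], [L → . g g] }

Start with: [E → c . L]
  [E → c . L] has the dot before L: add [L → . / c /], [L → . g g], [L → . / D]
No further items can be added.

CLOSURE = { [E → c . L], [L → . / D], [L → . / c /], [L → . g g] }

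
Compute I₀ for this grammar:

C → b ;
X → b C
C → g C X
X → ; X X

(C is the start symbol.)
First, augment the grammar with C' → C
I₀ = CLOSURE({ [C' → . C] }):
  [C' → . C] has the dot before C: add [C → . b ;], [C → . g C X]
No further items can be added.

I₀ = { [C → . b ;], [C → . g C X], [C' → . C] }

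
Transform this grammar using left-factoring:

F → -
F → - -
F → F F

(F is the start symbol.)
F → - F'
F' → ε
F' → -
F → F F

Left-factoring transforms A → αβ₁ | αβ₂ into A → αA' and A' → β₁ | β₂
(α is the longest common prefix among the alternatives). Repeat until
no nonterminal has two alternatives with a common prefix.

Round 1: F has alternatives sharing prefix '-'. Introduce F': F → - F'
  Add: F' → ε
  Add: F' → -

No remaining common prefixes — done.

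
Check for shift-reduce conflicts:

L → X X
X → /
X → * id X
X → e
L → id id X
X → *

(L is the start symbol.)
Yes — I1: [X → * .] vs [X → * . id X]

A shift-reduce conflict occurs when an LR(0) state has both:
  - a complete (reduce) item [A → α .] (dot at the end), and
  - a shift item [B → β . c γ] (dot before a terminal).

Augment with L' → L and build the canonical LR(0) collection (I0 = CLOSURE({[L' → . L]}), then GOTO on every symbol after a dot until no new states appear). It has 12 states:
  I0: { [L → . X X], [L → . id id X], [L' → . L], [X → . * id X], [X → . *], [X → . /], [X → . e] }  — shift
  I1: { [X → * . id X], [X → * .] }  — shift, reduce
  I2: { [X → / .] }  — reduce
  I3: { [L' → L .] }  — accept
  I4: { [L → X . X], [X → . * id X], [X → . *], [X → . /], [X → . e] }  — shift
  I5: { [X → e .] }  — reduce
  I6: { [L → id . id X] }  — shift
  I7: { [L → id id . X], [X → . * id X], [X → . *], [X → . /], [X → . e] }  — shift
  I8: { [L → id id X .] }  — reduce
  I9: { [L → X X .] }  — reduce
  I10: { [X → * id . X], [X → . * id X], [X → . *], [X → . /], [X → . e] }  — shift
  I11: { [X → * id X .] }  — reduce

I1 contains reduce item [X → * .] and shift item [X → * . id X] — shift-reduce conflict.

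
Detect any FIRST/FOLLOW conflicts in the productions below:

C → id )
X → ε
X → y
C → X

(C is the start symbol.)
No FIRST/FOLLOW conflicts.

A FIRST/FOLLOW conflict occurs when a non-terminal N has a nullable alternative N → β (β ⇒* ε) and another alternative N → α with FIRST(α) ∩ FOLLOW(N) ≠ ∅: on such a lookahead the parser cannot decide between expanding α and letting N vanish via β.

Nullable non-terminals: C, X.
FIRST sets used below: FIRST(X) = { 'y', ε }

C: nullable alternative(s) C → X; FOLLOW(C) = { $ }
  C → id ): FIRST \ {ε} = { 'id' } — disjoint from FOLLOW(C)
  C → X: FIRST \ {ε} = { 'y' } — this is the only nullable alternative, skip

X: nullable alternative(s) X → ε; FOLLOW(X) = { $ }
  X → ε: FIRST \ {ε} = { } — this is the only nullable alternative, skip
  X → y: FIRST \ {ε} = { 'y' } — disjoint from FOLLOW(X)

No FIRST/FOLLOW conflicts found.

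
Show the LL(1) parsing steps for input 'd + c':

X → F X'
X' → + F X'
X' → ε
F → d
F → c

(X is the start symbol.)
LL(1) parsing maintains a stack (initially the start symbol over $) and the input. At each step: if the stack top is a terminal, match it against the current input token; if it is a non-terminal N, replace it with the RHS of M[N, lookahead] (the unique production whose predict set contains the lookahead).

Stack is shown with the top on the left.

Stack     Input    Action
-------------------------
X $       d + c $  output X → F X'
F X' $    d + c $  output F → d
d X' $    d + c $  match 'd'
X' $      + c $    output X' → + F X'
+ F X' $  + c $    match '+'
F X' $    c $      output F → c
c X' $    c $      match 'c'
X' $      $        output X' → ε
$         $        accept

The string is accepted.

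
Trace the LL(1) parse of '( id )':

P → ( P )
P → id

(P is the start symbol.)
LL(1) parsing maintains a stack (initially the start symbol over $) and the input. At each step: if the stack top is a terminal, match it against the current input token; if it is a non-terminal N, replace it with the RHS of M[N, lookahead] (the unique production whose predict set contains the lookahead).

Stack is shown with the top on the left.

Stack    Input     Action
-------------------------
P $      ( id ) $  output P → ( P )
( P ) $  ( id ) $  match '('
P ) $    id ) $    output P → id
id ) $   id ) $    match 'id'
) $      ) $       match ')'
$        $         accept

The string is accepted.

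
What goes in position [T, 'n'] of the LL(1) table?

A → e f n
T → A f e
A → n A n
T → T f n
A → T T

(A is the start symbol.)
To find M[T, 'n'], we find productions for T where 'n' is in the predict set (PREDICT(N → α) = (FIRST(α) \ {ε}) ∪ (FOLLOW(N) if α ⇒* ε)).

Relevant sets:
  FIRST(A) = { 'e', 'n' }
  FIRST(T) = { 'e', 'n' }

T → A f e: PREDICT = { 'e', 'n' }
  'n' is in predict set, so this production goes in M[T, 'n']
T → T f n: PREDICT = { 'e', 'n' }
  'n' is in predict set, so this production goes in M[T, 'n']

M[T, 'n'] = T → A f e, T → T f n  (a multiply-defined cell — the grammar is not LL(1))

Answer: T → A f e, T → T f n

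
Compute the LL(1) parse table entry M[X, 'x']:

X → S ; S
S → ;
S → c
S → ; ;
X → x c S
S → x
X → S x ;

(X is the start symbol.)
X → S ; S, X → x c S, X → S x ;

To find M[X, 'x'], we find productions for X where 'x' is in the predict set (PREDICT(N → α) = (FIRST(α) \ {ε}) ∪ (FOLLOW(N) if α ⇒* ε)).

Relevant sets:
  FIRST(S) = { ';', 'c', 'x' }

X → S ; S: PREDICT = { ';', 'c', 'x' }
  'x' is in predict set, so this production goes in M[X, 'x']
X → x c S: PREDICT = { 'x' }
  'x' is in predict set, so this production goes in M[X, 'x']
X → S x ;: PREDICT = { ';', 'c', 'x' }
  'x' is in predict set, so this production goes in M[X, 'x']

M[X, 'x'] = X → S ; S, X → x c S, X → S x ;  (a multiply-defined cell — the grammar is not LL(1))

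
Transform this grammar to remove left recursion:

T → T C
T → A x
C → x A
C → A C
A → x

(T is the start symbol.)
T is directly left-recursive. The standard transformation for
  A → A α₁ | ... | A α_m | β₁ | ... | β_n
is
  A  → β₁ A' | ... | β_n A'
  A' → α₁ A' | ... | α_m A' | ε

T → A x becomes T → A x T'
T → T C becomes T' → C T'
Add T' → ε

Productions for other non-terminals are unchanged:
  C → x A
  C → A C
  A → x

Resulting grammar:
T → A x T'
T' → C T'
T' → ε
C → x A
C → A C
A → x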